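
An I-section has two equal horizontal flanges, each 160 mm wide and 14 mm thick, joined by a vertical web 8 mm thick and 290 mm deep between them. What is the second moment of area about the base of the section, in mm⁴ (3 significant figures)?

Treat the section as a set of non-overlapping primitives; coordinates are from the bounding-box lower-left.
Bottom flange: 160 × 14, A = 2 240 mm², y = 7 mm, Ī = 36 587 mm⁴.
Web: 8 × 290, A = 2 320 mm², y = 159 mm, Ī = 16 259 333 mm⁴.
Top flange: 160 × 14, A = 2 240 mm², y = 311 mm, Ī = 36 587 mm⁴.
Transfer each piece to the bottom edge using Ī + A·d² with d = y − 0:
  bottom flange: d = 7 mm → contributes +146 347 mm⁴
  web: d = 159 mm → contributes +74 911 253 mm⁴
  top flange: d = 311 mm → contributes +216 691 627 mm⁴
Total I = 291 749 227 mm⁴.

I_base ≈ 2.92 × 10⁸ mm⁴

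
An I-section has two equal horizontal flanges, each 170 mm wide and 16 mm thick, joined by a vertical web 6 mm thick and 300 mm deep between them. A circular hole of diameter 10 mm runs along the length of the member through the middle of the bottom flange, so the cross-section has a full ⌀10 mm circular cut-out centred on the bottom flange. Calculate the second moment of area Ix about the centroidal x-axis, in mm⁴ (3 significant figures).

Ix ≈ 1.47 × 10⁸ mm⁴

Split into non-overlapping primitives; take the origin at the lower-left of the bounding box.
Bottom flange: 170 × 16, A = 2 720 mm², y = 8 mm, Ī = 58 027 mm⁴.
Web: 6 × 300, A = 1 800 mm², y = 166 mm, Ī = 13 500 000 mm⁴.
Top flange: 170 × 16, A = 2 720 mm², y = 324 mm, Ī = 58 027 mm⁴.
Hole (subtracted): ⌀10, A = 78.54 mm², y = 8 mm, Ī = 490.87 mm⁴.
Centroid: ȳ = ΣA·y / ΣA = 167.73 mm.
Transfer each piece to the centroidal x-axis using Ī + A·d² with d = y − 167.73:
  bottom flange: d = -159.73 mm → contributes +69 457 639 mm⁴
  web: d = -1.7328 mm → contributes +13 505 405 mm⁴
  top flange: d = 156.27 mm → contributes +66 478 908 mm⁴
  hole: d = -159.73 mm → contributes −2 004 400 mm⁴
Total I = 147 437 552 mm⁴.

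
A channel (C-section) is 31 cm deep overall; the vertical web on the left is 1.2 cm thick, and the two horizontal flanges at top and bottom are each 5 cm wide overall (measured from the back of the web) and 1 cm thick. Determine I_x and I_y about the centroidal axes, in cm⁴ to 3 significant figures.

I_x ≈ 4690 cm⁴, I_y ≈ 53.1 cm⁴

Break the section into simple shapes (no overlaps), measuring from the bottom-left corner of the bounding box.
Web: 1.2 × 31, A = 37.2 cm², y = 15.5 cm, Ī = 2979.1 cm⁴.
Top flange (beyond web): 3.8 × 1, A = 3.8 cm², y = 30.5 cm, Ī = 0.31667 cm⁴.
Bottom flange (beyond web): 3.8 × 1, A = 3.8 cm², y = 0.5 cm, Ī = 0.31667 cm⁴.
By symmetry the centroid is at mid-height, ȳ = 15.5 cm.
Transfer each piece to the centroidal x-axis using Ī + A·d² with d = y − 15.5:
  web: d = 0 cm → contributes +2979.1 cm⁴
  top flange (beyond web): d = 15 cm → contributes +855.32 cm⁴
  bottom flange (beyond web): d = -15 cm → contributes +855.32 cm⁴
Total I = 4689.7 cm⁴.
For the y-axis: x̄ = 1.0241 cm.
Repeating about the centroidal y-axis gives I_y = 53.051 cm⁴.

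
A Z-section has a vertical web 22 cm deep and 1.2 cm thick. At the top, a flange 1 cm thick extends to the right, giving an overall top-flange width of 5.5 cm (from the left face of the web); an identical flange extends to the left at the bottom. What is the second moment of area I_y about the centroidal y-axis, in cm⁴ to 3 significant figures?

I_y ≈ 81.5 cm⁴

Split into non-overlapping primitives; take the origin at the lower-left of the bounding box.
Web: 1.2 × 22, A = 26.4 cm², x = 4.9 cm, Ī = 3.168 cm⁴.
Top flange (beyond web): 4.3 × 1, A = 4.3 cm², x = 7.65 cm, Ī = 6.6256 cm⁴.
Bottom flange (beyond web): 4.3 × 1, A = 4.3 cm², x = 2.15 cm, Ī = 6.6256 cm⁴.
Centroid: x̄ = ΣA·x / ΣA = 4.9 cm.
Transfer each piece to the centroidal y-axis using Ī + A·d² with d = x − 4.9:
  web: d = 0 cm → contributes +3.168 cm⁴
  top flange (beyond web): d = 2.75 cm → contributes +39.144 cm⁴
  bottom flange (beyond web): d = -2.75 cm → contributes +39.144 cm⁴
Total I = 81.457 cm⁴.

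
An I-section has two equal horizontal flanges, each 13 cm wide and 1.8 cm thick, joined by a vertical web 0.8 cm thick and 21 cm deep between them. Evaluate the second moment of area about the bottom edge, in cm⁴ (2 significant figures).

Break the section into simple shapes (no overlaps), measuring from the bottom-left corner of the bounding box.
Bottom flange: 13 × 1.8, A = 23.4 cm², y = 0.9 cm, Ī = 6.318 cm⁴.
Web: 0.8 × 21, A = 16.8 cm², y = 12.3 cm, Ī = 617.4 cm⁴.
Top flange: 13 × 1.8, A = 23.4 cm², y = 23.7 cm, Ī = 6.318 cm⁴.
Transfer each piece to a horizontal axis along the bottom face using Ī + A·d² with d = y − 0:
  bottom flange: d = 0.9 cm → contributes +25.27 cm⁴
  web: d = 12.3 cm → contributes +3 159 cm⁴
  top flange: d = 23.7 cm → contributes +13 150 cm⁴
Total I = 16 334 cm⁴.

I_base ≈ 1.6 × 10⁴ cm⁴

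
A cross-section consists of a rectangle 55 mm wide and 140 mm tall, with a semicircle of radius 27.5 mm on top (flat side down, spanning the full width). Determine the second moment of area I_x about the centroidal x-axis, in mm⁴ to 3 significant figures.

Decompose the section into non-overlapping parts with the origin at the bottom-left of its bounding rectangle.
Rectangular body: 55 × 140, A = 7 700 mm², y = 70 mm, Ī = 12 576 667 mm⁴.
Semicircular cap: semicircle r = 27.5, A = 1187.9 mm², y = 151.67 mm, Ī = 62 772 mm⁴.
Centroid: ȳ = ΣA·y / ΣA = 80.916 mm.
Transfer each piece to the centroidal x-axis using Ī + A·d² with d = y − 80.916:
  rectangular body: d = -10.916 mm → contributes +13 494 156 mm⁴
  semicircular cap: d = 70.756 mm → contributes +6 009 890 mm⁴
Total I = 19 504 046 mm⁴.

I_x ≈ 1.95 × 10⁷ mm⁴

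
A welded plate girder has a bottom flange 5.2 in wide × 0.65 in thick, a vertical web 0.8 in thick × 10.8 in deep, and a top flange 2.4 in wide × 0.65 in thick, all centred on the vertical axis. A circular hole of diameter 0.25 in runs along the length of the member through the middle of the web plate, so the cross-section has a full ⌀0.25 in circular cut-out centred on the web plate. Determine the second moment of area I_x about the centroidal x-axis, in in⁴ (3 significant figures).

Break the section into simple shapes (no overlaps), measuring from the bottom-left corner of the bounding box.
Bottom plate: 5.2 × 0.65, A = 3.38 in², y = 0.325 in, Ī = 0.119 in⁴.
Web plate: 0.8 × 10.8, A = 8.64 in², y = 6.05 in, Ī = 83.981 in⁴.
Top plate: 2.4 × 0.65, A = 1.56 in², y = 11.775 in, Ī = 0.054925 in⁴.
Hole (subtracted): ⌀0.25, A = 0.049087 in², y = 6.05 in, Ī = 0.00019175 in⁴.
Centroid: ȳ = ΣA·y / ΣA = 5.2799 in.
Transfer each piece to the centroidal x-axis using Ī + A·d² with d = y − 5.2799:
  bottom plate: d = -4.9549 in → contributes +83.103 in⁴
  web plate: d = 0.77005 in → contributes +89.104 in⁴
  top plate: d = 6.4951 in → contributes +65.865 in⁴
  hole: d = 0.77005 in → contributes −0.0293 in⁴
Total I = 238.04 in⁴.

I_x ≈ 238 in⁴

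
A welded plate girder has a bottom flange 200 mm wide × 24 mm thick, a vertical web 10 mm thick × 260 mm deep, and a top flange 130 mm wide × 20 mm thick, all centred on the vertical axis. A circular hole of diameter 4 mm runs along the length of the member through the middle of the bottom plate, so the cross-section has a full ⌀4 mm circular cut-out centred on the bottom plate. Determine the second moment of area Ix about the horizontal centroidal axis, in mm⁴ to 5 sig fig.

Ix ≈ 1.5247 × 10⁸ mm⁴

Decompose the section into non-overlapping parts with the origin at the bottom-left of its bounding rectangle.
Bottom plate: 200 × 24, A = 4 800 mm², y = 12 mm, Ī = 230 400 mm⁴.
Web plate: 10 × 260, A = 2 600 mm², y = 154 mm, Ī = 14 646 667 mm⁴.
Top plate: 130 × 20, A = 2 600 mm², y = 294 mm, Ī = 86666.67 mm⁴.
Hole (subtracted): ⌀4, A = 12.56637 mm², y = 12 mm, Ī = 12.56637 mm⁴.
Centroid: ȳ = ΣA·y / ΣA = 122.3787 mm.
Transfer each piece to the horizontal centroidal axis using Ī + A·d² with d = y − 122.3787:
  bottom plate: d = -110.3787 mm → contributes +58 711 002 mm⁴
  web plate: d = 31.62129 mm → contributes +17 246 423 mm⁴
  top plate: d = 171.6213 mm → contributes +76 666 725 mm⁴
  hole: d = -110.3787 mm → contributes −153114.4 mm⁴
Total I = 152 471 035 mm⁴.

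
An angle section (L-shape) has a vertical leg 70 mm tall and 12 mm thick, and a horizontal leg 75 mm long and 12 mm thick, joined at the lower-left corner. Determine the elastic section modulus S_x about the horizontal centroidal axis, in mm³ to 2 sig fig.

S_x ≈ 1.4 × 10⁴ mm³

Split into non-overlapping primitives; take the origin at the lower-left of the bounding box.
Vertical leg: 12 × 70, A = 840 mm², y = 35 mm, Ī = 343 000 mm⁴.
Horizontal leg (remainder): 63 × 12, A = 756 mm², y = 6 mm, Ī = 9 072 mm⁴.
Centroid: ȳ = ΣA·y / ΣA = 21.26 mm.
Transfer each piece to the horizontal centroidal axis using Ī + A·d² with d = y − 21.26:
  vertical leg: d = 13.74 mm → contributes +501 509 mm⁴
  horizontal leg (remainder): d = -15.26 mm → contributes +185 193 mm⁴
Total I = 686 701 mm⁴.
Extreme fibre distance c = 48.74 mm; S = I/c = 14 090 mm³.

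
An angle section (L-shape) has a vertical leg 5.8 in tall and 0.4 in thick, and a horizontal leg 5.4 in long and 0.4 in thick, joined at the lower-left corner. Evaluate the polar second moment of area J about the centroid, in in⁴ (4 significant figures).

Split into non-overlapping primitives; take the origin at the lower-left of the bounding box.
Vertical leg: 0.4 × 5.8, A = 2.32 in², y = 2.9 in, Ī = 6.50373 in⁴.
Horizontal leg (remainder): 5 × 0.4, A = 2 in², y = 0.2 in, Ī = 0.0266667 in⁴.
Centroid: ȳ = ΣA·y / ΣA = 1.65 in.
Transfer each piece to the centroidal x-axis using Ī + A·d² with d = y − 1.65:
  vertical leg: d = 1.25 in → contributes +10.1287 in⁴
  horizontal leg (remainder): d = -1.45 in → contributes +4.23167 in⁴
Total I = 14.3604 in⁴.
For the y-axis: x̄ = 1.45 in.
Repeating about the centroidal y-axis gives I_y = 12.0276 in⁴.
Polar second moment: J = I_x + I_y = 26.388 in⁴.

J ≈ 26.39 in⁴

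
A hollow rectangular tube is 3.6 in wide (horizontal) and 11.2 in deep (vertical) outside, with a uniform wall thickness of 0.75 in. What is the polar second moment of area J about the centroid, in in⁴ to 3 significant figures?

J ≈ 298 in⁴

Break the section into simple shapes (no overlaps), measuring from the bottom-left corner of the bounding box.
Outer rectangle: 3.6 × 11.2, A = 40.32 in², y = 5.6 in, Ī = 421.48 in⁴.
Inner void (subtracted): 2.1 × 9.7, A = 20.37 in², y = 5.6 in, Ī = 159.72 in⁴.
By symmetry the centroid is at mid-height, ȳ = 5.6 in.
All pieces are centred on the centroidal x-axis, so I = ΣĪ (holes subtracted) = 261.76 in⁴.
Repeating about the centroidal y-axis gives I_y = 36.06 in⁴.
Polar second moment: J = I_x + I_y = 297.82 in⁴.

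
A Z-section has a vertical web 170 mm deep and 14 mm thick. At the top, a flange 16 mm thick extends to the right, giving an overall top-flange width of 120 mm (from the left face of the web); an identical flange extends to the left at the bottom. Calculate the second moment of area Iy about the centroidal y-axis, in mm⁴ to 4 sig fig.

Iy ≈ 1.543 × 10⁷ mm⁴

Break the section into simple shapes (no overlaps), measuring from the bottom-left corner of the bounding box.
Web: 14 × 170, A = 2 380 mm², x = 113 mm, Ī = 38873.3 mm⁴.
Top flange (beyond web): 106 × 16, A = 1 696 mm², x = 173 mm, Ī = 1 588 021 mm⁴.
Bottom flange (beyond web): 106 × 16, A = 1 696 mm², x = 53 mm, Ī = 1 588 021 mm⁴.
Centroid: x̄ = ΣA·x / ΣA = 113 mm.
Transfer each piece to the centroidal y-axis using Ī + A·d² with d = x − 113:
  web: d = 0 mm → contributes +38873.3 mm⁴
  top flange (beyond web): d = 60 mm → contributes +7 693 621 mm⁴
  bottom flange (beyond web): d = -60 mm → contributes +7 693 621 mm⁴
Total I = 15 426 116 mm⁴.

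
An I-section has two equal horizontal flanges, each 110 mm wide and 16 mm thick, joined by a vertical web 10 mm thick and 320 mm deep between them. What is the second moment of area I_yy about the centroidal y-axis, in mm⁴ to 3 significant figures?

Decompose the section into non-overlapping parts with the origin at the bottom-left of its bounding rectangle.
Bottom flange: 110 × 16, A = 1 760 mm², x = 55 mm, Ī = 1 774 667 mm⁴.
Web: 10 × 320, A = 3 200 mm², x = 55 mm, Ī = 26 667 mm⁴.
Top flange: 110 × 16, A = 1 760 mm², x = 55 mm, Ī = 1 774 667 mm⁴.
By symmetry the centroid is at mid-width, x̄ = 55 mm.
All pieces are centred on the centroidal y-axis, so I = ΣĪ = 3 576 000 mm⁴.

I_yy ≈ 3.58 × 10⁶ mm⁴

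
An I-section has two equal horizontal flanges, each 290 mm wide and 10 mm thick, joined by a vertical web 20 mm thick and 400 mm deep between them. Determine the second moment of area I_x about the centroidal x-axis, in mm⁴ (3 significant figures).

Split into non-overlapping primitives; take the origin at the lower-left of the bounding box.
Bottom flange: 290 × 10, A = 2 900 mm², y = 5 mm, Ī = 24 167 mm⁴.
Web: 20 × 400, A = 8 000 mm², y = 210 mm, Ī = 106 666 667 mm⁴.
Top flange: 290 × 10, A = 2 900 mm², y = 415 mm, Ī = 24 167 mm⁴.
By symmetry the centroid is at mid-height, ȳ = 210 mm.
Transfer each piece to the centroidal x-axis using Ī + A·d² with d = y − 210:
  bottom flange: d = -205 mm → contributes +121 896 667 mm⁴
  web: d = 0 mm → contributes +106 666 667 mm⁴
  top flange: d = 205 mm → contributes +121 896 667 mm⁴
Total I = 350 460 000 mm⁴.

I_x ≈ 3.50 × 10⁸ mm⁴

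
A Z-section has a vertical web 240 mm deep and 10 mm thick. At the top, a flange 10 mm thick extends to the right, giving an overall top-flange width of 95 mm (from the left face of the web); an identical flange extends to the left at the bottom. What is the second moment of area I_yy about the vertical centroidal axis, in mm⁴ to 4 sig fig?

Treat the section as a set of non-overlapping primitives; coordinates are from the bounding-box lower-left.
Web: 10 × 240, A = 2 400 mm², x = 90 mm, Ī = 20 000 mm⁴.
Top flange (beyond web): 85 × 10, A = 850 mm², x = 137.5 mm, Ī = 511 771 mm⁴.
Bottom flange (beyond web): 85 × 10, A = 850 mm², x = 42.5 mm, Ī = 511 771 mm⁴.
Centroid: x̄ = ΣA·x / ΣA = 90 mm.
Transfer each piece to the vertical centroidal axis using Ī + A·d² with d = x − 90:
  web: d = 0 mm → contributes +20 000 mm⁴
  top flange (beyond web): d = 47.5 mm → contributes +2 429 583 mm⁴
  bottom flange (beyond web): d = -47.5 mm → contributes +2 429 583 mm⁴
Total I = 4 879 167 mm⁴.

I_yy ≈ 4.879 × 10⁶ mm⁴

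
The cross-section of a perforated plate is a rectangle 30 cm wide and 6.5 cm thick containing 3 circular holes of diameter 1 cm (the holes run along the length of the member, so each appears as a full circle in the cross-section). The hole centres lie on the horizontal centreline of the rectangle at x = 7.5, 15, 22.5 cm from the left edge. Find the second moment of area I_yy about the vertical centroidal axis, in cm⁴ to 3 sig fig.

Decompose the section into non-overlapping parts with the origin at the bottom-left of its bounding rectangle.
Plate: 30 × 6.5, A = 195 cm², x = 15 cm, Ī = 14 625 cm⁴.
Hole 1 (subtracted): ⌀1, A = 0.7854 cm², x = 7.5 cm, Ī = 0.049087 cm⁴.
Hole 2 (subtracted): ⌀1, A = 0.7854 cm², x = 15 cm, Ī = 0.049087 cm⁴.
Hole 3 (subtracted): ⌀1, A = 0.7854 cm², x = 22.5 cm, Ī = 0.049087 cm⁴.
By symmetry the centroid is at mid-width, x̄ = 15 cm.
Transfer each piece to the vertical centroidal axis using Ī + A·d² with d = x − 15:
  plate: d = 0 cm → contributes +14 625 cm⁴
  hole 1: d = -7.5 cm → contributes −44.228 cm⁴
  hole 2: d = 0 cm → contributes −0.049087 cm⁴
  hole 3: d = 7.5 cm → contributes −44.228 cm⁴
Total I = 14 536 cm⁴.

I_yy ≈ 1.45 × 10⁴ cm⁴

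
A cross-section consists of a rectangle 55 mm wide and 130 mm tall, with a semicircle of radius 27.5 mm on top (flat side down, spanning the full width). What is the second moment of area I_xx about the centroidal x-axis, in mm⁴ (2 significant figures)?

I_xx ≈ 1.6 × 10⁷ mm⁴

Decompose the section into non-overlapping parts with the origin at the bottom-left of its bounding rectangle.
Rectangular body: 55 × 130, A = 7 150 mm², y = 65 mm, Ī = 10 069 583 mm⁴.
Semicircular cap: semicircle r = 27.5, A = 1 188 mm², y = 141.7 mm, Ī = 62 772 mm⁴.
Centroid: ȳ = ΣA·y / ΣA = 75.92 mm.
Transfer each piece to the centroidal x-axis using Ī + A·d² with d = y − 75.92:
  rectangular body: d = -10.92 mm → contributes +10 922 739 mm⁴
  semicircular cap: d = 65.75 mm → contributes +5 197 870 mm⁴
Total I = 16 120 609 mm⁴.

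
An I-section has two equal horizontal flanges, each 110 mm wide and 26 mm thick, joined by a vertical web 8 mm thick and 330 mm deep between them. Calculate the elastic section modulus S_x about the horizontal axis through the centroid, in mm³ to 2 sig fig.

Decompose the section into non-overlapping parts with the origin at the bottom-left of its bounding rectangle.
Bottom flange: 110 × 26, A = 2 860 mm², y = 13 mm, Ī = 161 113 mm⁴.
Web: 8 × 330, A = 2 640 mm², y = 191 mm, Ī = 23 958 000 mm⁴.
Top flange: 110 × 26, A = 2 860 mm², y = 369 mm, Ī = 161 113 mm⁴.
By symmetry the centroid is at mid-height, ȳ = 191 mm.
Transfer each piece to the horizontal axis through the centroid using Ī + A·d² with d = y − 191:
  bottom flange: d = -178 mm → contributes +90 777 353 mm⁴
  web: d = 0 mm → contributes +23 958 000 mm⁴
  top flange: d = 178 mm → contributes +90 777 353 mm⁴
Total I = 205 512 707 mm⁴.
Extreme fibre distance c = 191 mm; S = I/c = 1 075 983 mm³.

S_x ≈ 1.1 × 10⁶ mm³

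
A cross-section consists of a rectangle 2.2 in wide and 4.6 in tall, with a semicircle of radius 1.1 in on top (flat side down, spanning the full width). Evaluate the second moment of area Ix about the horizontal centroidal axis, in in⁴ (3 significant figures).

Ix ≈ 30.3 in⁴

Break the section into simple shapes (no overlaps), measuring from the bottom-left corner of the bounding box.
Rectangular body: 2.2 × 4.6, A = 10.12 in², y = 2.3 in, Ī = 17.845 in⁴.
Semicircular cap: semicircle r = 1.1, A = 1.9007 in², y = 5.0669 in, Ī = 0.1607 in⁴.
Centroid: ȳ = ΣA·y / ΣA = 2.7375 in.
Transfer each piece to the horizontal centroidal axis using Ī + A·d² with d = y − 2.7375:
  rectangular body: d = -0.43748 in → contributes +19.782 in⁴
  semicircular cap: d = 2.3294 in → contributes +10.474 in⁴
Total I = 30.255 in⁴.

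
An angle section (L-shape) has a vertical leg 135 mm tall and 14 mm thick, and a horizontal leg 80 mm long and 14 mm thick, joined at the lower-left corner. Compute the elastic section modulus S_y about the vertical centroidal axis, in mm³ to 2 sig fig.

S_y ≈ 2.3 × 10⁴ mm³

Treat the section as a set of non-overlapping primitives; coordinates are from the bounding-box lower-left.
Vertical leg: 14 × 135, A = 1 890 mm², x = 7 mm, Ī = 30 870 mm⁴.
Horizontal leg (remainder): 66 × 14, A = 924 mm², x = 47 mm, Ī = 335 412 mm⁴.
Centroid: x̄ = ΣA·x / ΣA = 20.13 mm.
Transfer each piece to the vertical centroidal axis using Ī + A·d² with d = x − 20.13:
  vertical leg: d = -13.13 mm → contributes +356 915 mm⁴
  horizontal leg (remainder): d = 26.87 mm → contributes +1 002 322 mm⁴
Total I = 1 359 237 mm⁴.
Extreme fibre distance c = 59.87 mm; S = I/c = 22 705 mm³.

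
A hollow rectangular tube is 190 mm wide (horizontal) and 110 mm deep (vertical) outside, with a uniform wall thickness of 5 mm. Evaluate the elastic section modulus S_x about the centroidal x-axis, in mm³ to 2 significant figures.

Split into non-overlapping primitives; take the origin at the lower-left of the bounding box.
Outer rectangle: 190 × 110, A = 20 900 mm², y = 55 mm, Ī = 21 074 167 mm⁴.
Inner void (subtracted): 180 × 100, A = 18 000 mm², y = 55 mm, Ī = 15 000 000 mm⁴.
By symmetry the centroid is at mid-height, ȳ = 55 mm.
All pieces are centred on the centroidal x-axis, so I = ΣĪ (holes subtracted) = 6 074 167 mm⁴.
Extreme fibre distance c = 55 mm; S = I/c = 110 439 mm³.

S_x ≈ 1.1 × 10⁵ mm³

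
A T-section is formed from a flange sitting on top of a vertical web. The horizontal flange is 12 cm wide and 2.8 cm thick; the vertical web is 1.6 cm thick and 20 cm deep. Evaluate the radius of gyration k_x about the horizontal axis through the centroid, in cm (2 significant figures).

Split into non-overlapping primitives; take the origin at the lower-left of the bounding box.
Flange: 12 × 2.8, A = 33.6 cm², y = 21.4 cm, Ī = 21.95 cm⁴.
Web: 1.6 × 20, A = 32 cm², y = 10 cm, Ī = 1 067 cm⁴.
Centroid: ȳ = ΣA·y / ΣA = 15.84 cm.
Transfer each piece to the horizontal axis through the centroid using Ī + A·d² with d = y − 15.84:
  flange: d = 5.561 cm → contributes +1 061 cm⁴
  web: d = -5.839 cm → contributes +2 158 cm⁴
Total I = 3 219 cm⁴.
Radius of gyration: k = √(I/A) = √(3 219 / 65.6) = 7.005 cm.

k_x ≈ 7.0 cm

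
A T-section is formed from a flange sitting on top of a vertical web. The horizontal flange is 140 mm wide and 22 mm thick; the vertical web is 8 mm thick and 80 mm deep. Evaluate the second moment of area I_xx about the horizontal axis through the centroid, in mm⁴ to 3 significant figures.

I_xx ≈ 1.84 × 10⁶ mm⁴

Split into non-overlapping primitives; take the origin at the lower-left of the bounding box.
Flange: 140 × 22, A = 3 080 mm², y = 91 mm, Ī = 124 227 mm⁴.
Web: 8 × 80, A = 640 mm², y = 40 mm, Ī = 341 333 mm⁴.
Centroid: ȳ = ΣA·y / ΣA = 82.226 mm.
Transfer each piece to the horizontal axis through the centroid using Ī + A·d² with d = y − 82.226:
  flange: d = 8.7742 mm → contributes +361 345 mm⁴
  web: d = -42.226 mm → contributes +1 482 465 mm⁴
Total I = 1 843 810 mm⁴.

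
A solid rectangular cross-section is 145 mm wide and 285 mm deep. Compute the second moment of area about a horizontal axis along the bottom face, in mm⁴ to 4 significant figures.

The section: 145 × 285, A = 41 325 mm², y = 142.5 mm, Ī = 279 718 594 mm⁴.
Transfer it to the base of the section using Ī + A·d² with d = y − 0:
  the section: d = 142.5 mm → contributes +1 118 874 375 mm⁴
Total I = 1 118 874 375 mm⁴.

I_base ≈ 1.119 × 10⁹ mm⁴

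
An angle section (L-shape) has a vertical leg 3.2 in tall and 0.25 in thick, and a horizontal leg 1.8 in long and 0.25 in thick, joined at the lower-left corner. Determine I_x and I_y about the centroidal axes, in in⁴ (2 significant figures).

Decompose the section into non-overlapping parts with the origin at the bottom-left of its bounding rectangle.
Vertical leg: 0.25 × 3.2, A = 0.8 in², y = 1.6 in, Ī = 0.6827 in⁴.
Horizontal leg (remainder): 1.55 × 0.25, A = 0.3875 in², y = 0.125 in, Ī = 0.002018 in⁴.
Centroid: ȳ = ΣA·y / ΣA = 1.119 in.
Transfer each piece to the centroidal x-axis using Ī + A·d² with d = y − 1.119:
  vertical leg: d = 0.4813 in → contributes +0.868 in⁴
  horizontal leg (remainder): d = -0.9937 in → contributes +0.3846 in⁴
Total I = 1.253 in⁴.
For the y-axis: x̄ = 0.4187 in.
Repeating about the centroidal y-axis gives I_y = 0.2932 in⁴.

I_x ≈ 1.3 in⁴, I_y ≈ 0.29 in⁴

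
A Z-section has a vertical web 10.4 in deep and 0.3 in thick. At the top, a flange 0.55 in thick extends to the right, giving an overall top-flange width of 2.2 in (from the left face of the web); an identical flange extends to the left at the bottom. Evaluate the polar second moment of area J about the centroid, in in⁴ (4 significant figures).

Treat the section as a set of non-overlapping primitives; coordinates are from the bounding-box lower-left.
Web: 0.3 × 10.4, A = 3.12 in², y = 5.2 in, Ī = 28.1216 in⁴.
Top flange (beyond web): 1.9 × 0.55, A = 1.045 in², y = 10.125 in, Ī = 0.0263427 in⁴.
Bottom flange (beyond web): 1.9 × 0.55, A = 1.045 in², y = 0.275 in, Ī = 0.0263427 in⁴.
Centroid: ȳ = ΣA·y / ΣA = 5.2 in.
Transfer each piece to the centroidal x-axis using Ī + A·d² with d = y − 5.2:
  web: d = 0 in → contributes +28.1216 in⁴
  top flange (beyond web): d = 4.925 in → contributes +25.3735 in⁴
  bottom flange (beyond web): d = -4.925 in → contributes +25.3735 in⁴
Total I = 78.8685 in⁴.
For the y-axis: x̄ = 2.05 in.
Repeating about the centroidal y-axis gives I_y = 3.18104 in⁴.
Polar second moment: J = I_x + I_y = 82.0496 in⁴.

J ≈ 82.05 in⁴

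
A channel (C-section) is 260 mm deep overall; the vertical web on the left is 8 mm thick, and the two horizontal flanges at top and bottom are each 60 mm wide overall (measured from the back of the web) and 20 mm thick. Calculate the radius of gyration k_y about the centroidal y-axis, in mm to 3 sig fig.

k_y ≈ 18.4 mm

Treat the section as a set of non-overlapping primitives; coordinates are from the bounding-box lower-left.
Web: 8 × 260, A = 2 080 mm², x = 4 mm, Ī = 11 093 mm⁴.
Top flange (beyond web): 52 × 20, A = 1 040 mm², x = 34 mm, Ī = 234 347 mm⁴.
Bottom flange (beyond web): 52 × 20, A = 1 040 mm², x = 34 mm, Ī = 234 347 mm⁴.
Centroid: x̄ = ΣA·x / ΣA = 19 mm.
Transfer each piece to the centroidal y-axis using Ī + A·d² with d = x − 19:
  web: d = -15 mm → contributes +479 093 mm⁴
  top flange (beyond web): d = 15 mm → contributes +468 347 mm⁴
  bottom flange (beyond web): d = 15 mm → contributes +468 347 mm⁴
Total I = 1 415 787 mm⁴.
Radius of gyration: k = √(I/A) = √(1 415 787 / 4 160) = 18.448 mm.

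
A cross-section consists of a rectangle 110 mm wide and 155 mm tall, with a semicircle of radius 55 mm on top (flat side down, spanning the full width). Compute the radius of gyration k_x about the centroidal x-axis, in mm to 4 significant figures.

Decompose the section into non-overlapping parts with the origin at the bottom-left of its bounding rectangle.
Rectangular body: 110 × 155, A = 17 050 mm², y = 77.5 mm, Ī = 34 135 521 mm⁴.
Semicircular cap: semicircle r = 55, A = 4751.66 mm², y = 178.343 mm, Ī = 1 004 345 mm⁴.
Centroid: ȳ = ΣA·y / ΣA = 99.4786 mm.
Transfer each piece to the centroidal x-axis using Ī + A·d² with d = y − 99.4786:
  rectangular body: d = -21.9786 mm → contributes +42 371 684 mm⁴
  semicircular cap: d = 78.8641 mm → contributes +30 557 516 mm⁴
Total I = 72 929 200 mm⁴.
Radius of gyration: k = √(I/A) = √(72 929 200 / 21801.7) = 57.837 mm.

k_x ≈ 57.84 mm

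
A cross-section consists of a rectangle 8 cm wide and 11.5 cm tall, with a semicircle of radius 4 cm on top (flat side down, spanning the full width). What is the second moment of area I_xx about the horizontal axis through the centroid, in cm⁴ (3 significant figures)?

Break the section into simple shapes (no overlaps), measuring from the bottom-left corner of the bounding box.
Rectangular body: 8 × 11.5, A = 92 cm², y = 5.75 cm, Ī = 1013.9 cm⁴.
Semicircular cap: semicircle r = 4, A = 25.133 cm², y = 13.198 cm, Ī = 28.098 cm⁴.
Centroid: ȳ = ΣA·y / ΣA = 7.348 cm.
Transfer each piece to the horizontal axis through the centroid using Ī + A·d² with d = y − 7.348:
  rectangular body: d = -1.598 cm → contributes +1248.9 cm⁴
  semicircular cap: d = 5.8496 cm → contributes +888.1 cm⁴
Total I = 2136.9 cm⁴.

I_xx ≈ 2140 cm⁴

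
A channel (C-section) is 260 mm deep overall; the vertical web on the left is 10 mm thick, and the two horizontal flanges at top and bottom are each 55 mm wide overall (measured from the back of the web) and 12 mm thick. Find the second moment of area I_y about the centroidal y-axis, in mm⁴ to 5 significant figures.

I_y ≈ 7.8097 × 10⁵ mm⁴

Break the section into simple shapes (no overlaps), measuring from the bottom-left corner of the bounding box.
Web: 10 × 260, A = 2 600 mm², x = 5 mm, Ī = 21666.67 mm⁴.
Top flange (beyond web): 45 × 12, A = 540 mm², x = 32.5 mm, Ī = 91 125 mm⁴.
Bottom flange (beyond web): 45 × 12, A = 540 mm², x = 32.5 mm, Ī = 91 125 mm⁴.
Centroid: x̄ = ΣA·x / ΣA = 13.07065 mm.
Transfer each piece to the centroidal y-axis using Ī + A·d² with d = x − 13.07065:
  web: d = -8.070652 mm → contributes +191018.8 mm⁴
  top flange (beyond web): d = 19.42935 mm → contributes +294974.8 mm⁴
  bottom flange (beyond web): d = 19.42935 mm → contributes +294974.8 mm⁴
Total I = 780968.3 mm⁴.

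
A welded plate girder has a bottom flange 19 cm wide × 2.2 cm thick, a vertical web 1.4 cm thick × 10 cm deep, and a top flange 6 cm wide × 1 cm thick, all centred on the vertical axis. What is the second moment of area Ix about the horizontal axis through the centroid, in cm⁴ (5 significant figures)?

Treat the section as a set of non-overlapping primitives; coordinates are from the bounding-box lower-left.
Bottom plate: 19 × 2.2, A = 41.8 cm², y = 1.1 cm, Ī = 16.85933 cm⁴.
Web plate: 1.4 × 10, A = 14 cm², y = 7.2 cm, Ī = 116.6667 cm⁴.
Top plate: 6 × 1, A = 6 cm², y = 12.7 cm, Ī = 0.5 cm⁴.
Centroid: ȳ = ΣA·y / ΣA = 3.608091 cm.
Transfer each piece to the horizontal axis through the centroid using Ī + A·d² with d = y − 3.608091:
  bottom plate: d = -2.508091 cm → contributes +279.803 cm⁴
  web plate: d = 3.591909 cm → contributes +297.292 cm⁴
  top plate: d = 9.091909 cm → contributes +496.4769 cm⁴
Total I = 1073.572 cm⁴.

Ix ≈ 1073.6 cm⁴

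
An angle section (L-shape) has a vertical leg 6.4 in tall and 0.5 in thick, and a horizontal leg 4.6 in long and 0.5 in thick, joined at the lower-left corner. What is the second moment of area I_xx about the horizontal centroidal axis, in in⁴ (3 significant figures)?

I_xx ≈ 21.8 in⁴

Treat the section as a set of non-overlapping primitives; coordinates are from the bounding-box lower-left.
Vertical leg: 0.5 × 6.4, A = 3.2 in², y = 3.2 in, Ī = 10.923 in⁴.
Horizontal leg (remainder): 4.1 × 0.5, A = 2.05 in², y = 0.25 in, Ī = 0.042708 in⁴.
Centroid: ȳ = ΣA·y / ΣA = 2.0481 in.
Transfer each piece to the horizontal centroidal axis using Ī + A·d² with d = y − 2.0481:
  vertical leg: d = 1.1519 in → contributes +15.169 in⁴
  horizontal leg (remainder): d = -1.7981 in → contributes +6.6707 in⁴
Total I = 21.839 in⁴.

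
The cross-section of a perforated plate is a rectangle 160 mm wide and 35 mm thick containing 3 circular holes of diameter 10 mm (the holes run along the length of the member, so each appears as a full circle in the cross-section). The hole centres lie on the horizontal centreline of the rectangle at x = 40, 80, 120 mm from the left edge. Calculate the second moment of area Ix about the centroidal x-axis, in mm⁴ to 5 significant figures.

Break the section into simple shapes (no overlaps), measuring from the bottom-left corner of the bounding box.
Plate: 160 × 35, A = 5 600 mm², y = 17.5 mm, Ī = 571666.7 mm⁴.
Hole 1 (subtracted): ⌀10, A = 78.53982 mm², y = 17.5 mm, Ī = 490.8739 mm⁴.
Hole 2 (subtracted): ⌀10, A = 78.53982 mm², y = 17.5 mm, Ī = 490.8739 mm⁴.
Hole 3 (subtracted): ⌀10, A = 78.53982 mm², y = 17.5 mm, Ī = 490.8739 mm⁴.
By symmetry the centroid is at mid-height, ȳ = 17.5 mm.
All pieces are centred on the centroidal x-axis, so I = ΣĪ (holes subtracted) = 570 194 mm⁴.

Ix ≈ 5.7019 × 10⁵ mm⁴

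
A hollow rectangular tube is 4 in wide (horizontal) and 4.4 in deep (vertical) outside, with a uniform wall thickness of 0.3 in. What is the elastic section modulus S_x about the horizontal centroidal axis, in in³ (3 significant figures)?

S_x ≈ 5.84 in³

Break the section into simple shapes (no overlaps), measuring from the bottom-left corner of the bounding box.
Outer rectangle: 4 × 4.4, A = 17.6 in², y = 2.2 in, Ī = 28.395 in⁴.
Inner void (subtracted): 3.4 × 3.8, A = 12.92 in², y = 2.2 in, Ī = 15.547 in⁴.
By symmetry the centroid is at mid-height, ȳ = 2.2 in.
All pieces are centred on the horizontal centroidal axis, so I = ΣĪ (holes subtracted) = 12.848 in⁴.
Extreme fibre distance c = 2.2 in; S = I/c = 5.8398 in³.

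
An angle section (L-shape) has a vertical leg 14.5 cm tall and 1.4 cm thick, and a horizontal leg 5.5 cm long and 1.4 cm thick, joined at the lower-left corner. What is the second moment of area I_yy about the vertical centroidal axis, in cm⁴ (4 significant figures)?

Break the section into simple shapes (no overlaps), measuring from the bottom-left corner of the bounding box.
Vertical leg: 1.4 × 14.5, A = 20.3 cm², x = 0.7 cm, Ī = 3.31567 cm⁴.
Horizontal leg (remainder): 4.1 × 1.4, A = 5.74 cm², x = 3.45 cm, Ī = 8.04078 cm⁴.
Centroid: x̄ = ΣA·x / ΣA = 1.30618 cm.
Transfer each piece to the vertical centroidal axis using Ī + A·d² with d = x − 1.30618:
  vertical leg: d = -0.606183 cm → contributes +10.7751 cm⁴
  horizontal leg (remainder): d = 2.14382 cm → contributes +34.4215 cm⁴
Total I = 45.1966 cm⁴.

I_yy ≈ 45.20 cm⁴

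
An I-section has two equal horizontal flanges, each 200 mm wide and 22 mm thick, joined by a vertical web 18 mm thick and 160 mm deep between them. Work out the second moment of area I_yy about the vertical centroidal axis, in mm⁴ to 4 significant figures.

Break the section into simple shapes (no overlaps), measuring from the bottom-left corner of the bounding box.
Bottom flange: 200 × 22, A = 4 400 mm², x = 100 mm, Ī = 14 666 667 mm⁴.
Web: 18 × 160, A = 2 880 mm², x = 100 mm, Ī = 77 760 mm⁴.
Top flange: 200 × 22, A = 4 400 mm², x = 100 mm, Ī = 14 666 667 mm⁴.
By symmetry the centroid is at mid-width, x̄ = 100 mm.
All pieces are centred on the vertical centroidal axis, so I = ΣĪ = 29 411 093 mm⁴.

I_yy ≈ 2.941 × 10⁷ mm⁴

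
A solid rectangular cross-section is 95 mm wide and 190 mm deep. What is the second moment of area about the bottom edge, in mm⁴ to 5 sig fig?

I_base ≈ 2.1720 × 10⁸ mm⁴

The section: 95 × 190, A = 18 050 mm², y = 95 mm, Ī = 54 300 417 mm⁴.
Transfer it to a horizontal axis along the bottom face using Ī + A·d² with d = y − 0:
  the section: d = 95 mm → contributes +217 201 667 mm⁴
Total I = 217 201 667 mm⁴.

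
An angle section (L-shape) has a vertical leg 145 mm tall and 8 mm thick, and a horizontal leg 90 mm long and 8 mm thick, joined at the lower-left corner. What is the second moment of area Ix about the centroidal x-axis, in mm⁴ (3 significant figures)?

Ix ≈ 4.00 × 10⁶ mm⁴

Split into non-overlapping primitives; take the origin at the lower-left of the bounding box.
Vertical leg: 8 × 145, A = 1 160 mm², y = 72.5 mm, Ī = 2 032 417 mm⁴.
Horizontal leg (remainder): 82 × 8, A = 656 mm², y = 4 mm, Ī = 3498.7 mm⁴.
Centroid: ȳ = ΣA·y / ΣA = 47.756 mm.
Transfer each piece to the centroidal x-axis using Ī + A·d² with d = y − 47.756:
  vertical leg: d = 24.744 mm → contributes +2 742 673 mm⁴
  horizontal leg (remainder): d = -43.756 mm → contributes +1 259 440 mm⁴
Total I = 4 002 113 mm⁴.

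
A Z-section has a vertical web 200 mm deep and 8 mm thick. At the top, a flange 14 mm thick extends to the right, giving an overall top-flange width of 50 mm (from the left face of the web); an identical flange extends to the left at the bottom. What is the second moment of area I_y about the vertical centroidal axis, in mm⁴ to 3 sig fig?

Treat the section as a set of non-overlapping primitives; coordinates are from the bounding-box lower-left.
Web: 8 × 200, A = 1 600 mm², x = 46 mm, Ī = 8533.3 mm⁴.
Top flange (beyond web): 42 × 14, A = 588 mm², x = 71 mm, Ī = 86 436 mm⁴.
Bottom flange (beyond web): 42 × 14, A = 588 mm², x = 21 mm, Ī = 86 436 mm⁴.
Centroid: x̄ = ΣA·x / ΣA = 46 mm.
Transfer each piece to the vertical centroidal axis using Ī + A·d² with d = x − 46:
  web: d = 0 mm → contributes +8533.3 mm⁴
  top flange (beyond web): d = 25 mm → contributes +453 936 mm⁴
  bottom flange (beyond web): d = -25 mm → contributes +453 936 mm⁴
Total I = 916 405 mm⁴.

I_y ≈ 9.16 × 10⁵ mm⁴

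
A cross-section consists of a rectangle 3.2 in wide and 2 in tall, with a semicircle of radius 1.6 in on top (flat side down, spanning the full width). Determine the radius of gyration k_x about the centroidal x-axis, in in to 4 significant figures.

Decompose the section into non-overlapping parts with the origin at the bottom-left of its bounding rectangle.
Rectangular body: 3.2 × 2, A = 6.4 in², y = 1 in, Ī = 2.13333 in⁴.
Semicircular cap: semicircle r = 1.6, A = 4.02124 in², y = 2.67906 in, Ī = 0.719303 in⁴.
Centroid: ȳ = ΣA·y / ΣA = 1.6479 in.
Transfer each piece to the centroidal x-axis using Ī + A·d² with d = y − 1.6479:
  rectangular body: d = -0.647899 in → contributes +4.81988 in⁴
  semicircular cap: d = 1.03116 in → contributes +4.99507 in⁴
Total I = 9.81495 in⁴.
Radius of gyration: k = √(I/A) = √(9.81495 / 10.4212) = 0.970475 in.

k_x ≈ 0.9705 in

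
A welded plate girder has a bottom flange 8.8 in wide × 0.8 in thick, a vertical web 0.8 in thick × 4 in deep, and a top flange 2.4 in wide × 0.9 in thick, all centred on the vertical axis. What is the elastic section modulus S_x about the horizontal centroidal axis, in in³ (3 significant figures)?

Break the section into simple shapes (no overlaps), measuring from the bottom-left corner of the bounding box.
Bottom plate: 8.8 × 0.8, A = 7.04 in², y = 0.4 in, Ī = 0.37547 in⁴.
Web plate: 0.8 × 4, A = 3.2 in², y = 2.8 in, Ī = 4.2667 in⁴.
Top plate: 2.4 × 0.9, A = 2.16 in², y = 5.25 in, Ī = 0.1458 in⁴.
Centroid: ȳ = ΣA·y / ΣA = 1.8642 in.
Transfer each piece to the horizontal centroidal axis using Ī + A·d² with d = y − 1.8642:
  bottom plate: d = -1.4642 in → contributes +15.468 in⁴
  web plate: d = 0.93581 in → contributes +7.069 in⁴
  top plate: d = 3.3858 in → contributes +24.907 in⁴
Total I = 47.445 in⁴.
Extreme fibre distance c = 3.8358 in; S = I/c = 12.369 in³.

S_x ≈ 12.4 in³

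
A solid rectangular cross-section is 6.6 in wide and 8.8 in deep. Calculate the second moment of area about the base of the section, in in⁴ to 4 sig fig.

I_base ≈ 1499 in⁴

The section: 6.6 × 8.8, A = 58.08 in², y = 4.4 in, Ī = 374.81 in⁴.
Transfer it to a horizontal axis along the bottom face using Ī + A·d² with d = y − 0:
  the section: d = 4.4 in → contributes +1499.24 in⁴
Total I = 1499.24 in⁴.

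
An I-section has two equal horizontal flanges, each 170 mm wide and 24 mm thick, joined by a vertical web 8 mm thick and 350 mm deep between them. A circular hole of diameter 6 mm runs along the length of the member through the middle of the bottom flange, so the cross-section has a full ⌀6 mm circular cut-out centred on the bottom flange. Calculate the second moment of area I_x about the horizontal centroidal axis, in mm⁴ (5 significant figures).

Break the section into simple shapes (no overlaps), measuring from the bottom-left corner of the bounding box.
Bottom flange: 170 × 24, A = 4 080 mm², y = 12 mm, Ī = 195 840 mm⁴.
Web: 8 × 350, A = 2 800 mm², y = 199 mm, Ī = 28 583 333 mm⁴.
Top flange: 170 × 24, A = 4 080 mm², y = 386 mm, Ī = 195 840 mm⁴.
Hole (subtracted): ⌀6, A = 28.27433 mm², y = 12 mm, Ī = 63.61725 mm⁴.
Centroid: ȳ = ΣA·y / ΣA = 199.4837 mm.
Transfer each piece to the horizontal centroidal axis using Ī + A·d² with d = y − 199.4837:
  bottom flange: d = -187.4837 mm → contributes +143 608 350 mm⁴
  web: d = -0.4836657 mm → contributes +28 583 988 mm⁴
  top flange: d = 186.5163 mm → contributes +142 132 279 mm⁴
  hole: d = -187.4837 mm → contributes −993 910 mm⁴
Total I = 313 330 707 mm⁴.

I_x ≈ 3.1333 × 10⁸ mm⁴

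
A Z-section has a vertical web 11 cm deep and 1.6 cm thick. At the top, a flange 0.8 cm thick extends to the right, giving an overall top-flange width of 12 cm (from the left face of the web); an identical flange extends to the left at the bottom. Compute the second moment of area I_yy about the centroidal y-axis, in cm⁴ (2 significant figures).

Break the section into simple shapes (no overlaps), measuring from the bottom-left corner of the bounding box.
Web: 1.6 × 11, A = 17.6 cm², x = 11.2 cm, Ī = 3.755 cm⁴.
Top flange (beyond web): 10.4 × 0.8, A = 8.32 cm², x = 17.2 cm, Ī = 74.99 cm⁴.
Bottom flange (beyond web): 10.4 × 0.8, A = 8.32 cm², x = 5.2 cm, Ī = 74.99 cm⁴.
Centroid: x̄ = ΣA·x / ΣA = 11.2 cm.
Transfer each piece to the centroidal y-axis using Ī + A·d² with d = x − 11.2:
  web: d = 0 cm → contributes +3.755 cm⁴
  top flange (beyond web): d = 6 cm → contributes +374.5 cm⁴
  bottom flange (beyond web): d = -6 cm → contributes +374.5 cm⁴
Total I = 752.8 cm⁴.

I_yy ≈ 750 cm⁴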